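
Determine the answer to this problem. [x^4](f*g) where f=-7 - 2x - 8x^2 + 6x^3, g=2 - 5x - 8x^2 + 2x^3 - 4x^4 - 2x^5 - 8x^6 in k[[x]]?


[x^4] = sum a_i*b_j, i+j=4
  -7*-4=28
  -2*2=-4
  -8*-8=64
  6*-5=-30
Sum=58


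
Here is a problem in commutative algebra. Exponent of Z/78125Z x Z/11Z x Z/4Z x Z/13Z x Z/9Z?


Exponent = lcm of the cyclic orders; pairwise coprime => product.
5^7*11^1*2^2*13^1*3^2=78125*11*4*13*9=402187500


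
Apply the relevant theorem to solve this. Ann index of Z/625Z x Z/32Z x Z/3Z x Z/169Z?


Exponent = lcm of the cyclic orders; pairwise coprime => product.
5^4*2^5*3^1*13^2=625*32*3*169=10140000


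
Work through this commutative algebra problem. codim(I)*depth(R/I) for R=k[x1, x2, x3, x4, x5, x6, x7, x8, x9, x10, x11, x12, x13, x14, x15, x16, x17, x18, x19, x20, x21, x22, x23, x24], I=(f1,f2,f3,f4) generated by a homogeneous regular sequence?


codim=4, depth=dim(R/I)=24-4=20
Product=4*20=80


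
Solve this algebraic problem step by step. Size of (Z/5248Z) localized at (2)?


2-primary part: 5248=2^7*41
Size=2^7=128


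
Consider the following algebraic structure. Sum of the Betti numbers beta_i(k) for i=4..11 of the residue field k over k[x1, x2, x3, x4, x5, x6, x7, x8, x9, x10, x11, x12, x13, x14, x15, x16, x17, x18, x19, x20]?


Koszul resolution: beta_i(k)=C(n,i), n=20
C(20,4)=4845, C(20,5)=15504, C(20,6)=38760, C(20,7)=77520, C(20,8)=125970, C(20,9)=167960, C(20,10)=184756, C(20,11)=167960
Sum=783275


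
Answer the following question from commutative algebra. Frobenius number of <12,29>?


gcd(12,29)=1 => F=ab-a-b=12*29-12-29=348-41=307


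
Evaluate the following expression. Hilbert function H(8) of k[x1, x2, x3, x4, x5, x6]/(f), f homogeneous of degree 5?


C(13,5)-C(8,5)=1287-56=1231


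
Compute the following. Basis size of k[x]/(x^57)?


Basis: 1,x,...,x^56
dim=57


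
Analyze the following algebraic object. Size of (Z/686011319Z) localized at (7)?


7-primary part: 686011319=7^9*17
Size=7^9=40353607


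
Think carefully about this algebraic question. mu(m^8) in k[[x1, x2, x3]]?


C(n+d-1,d)=C(10,8)=45


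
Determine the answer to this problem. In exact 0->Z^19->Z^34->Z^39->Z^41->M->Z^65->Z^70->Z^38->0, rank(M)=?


Alt sum=0:
(-1)^0*19 + (-1)^1*34 + (-1)^2*39 + (-1)^3*41 + (-1)^4*? + (-1)^5*65 + (-1)^6*70 + (-1)^7*38=0
rank(M)=50


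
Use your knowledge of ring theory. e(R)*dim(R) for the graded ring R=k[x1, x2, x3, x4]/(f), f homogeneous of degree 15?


e(R)=deg(f)=15, dim(R)=4-1=3
e*dim=15*3=45


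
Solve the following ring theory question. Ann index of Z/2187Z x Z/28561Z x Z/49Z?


Exponent = lcm of the cyclic orders; pairwise coprime => product.
3^7*13^4*7^2=2187*28561*49=3060682443


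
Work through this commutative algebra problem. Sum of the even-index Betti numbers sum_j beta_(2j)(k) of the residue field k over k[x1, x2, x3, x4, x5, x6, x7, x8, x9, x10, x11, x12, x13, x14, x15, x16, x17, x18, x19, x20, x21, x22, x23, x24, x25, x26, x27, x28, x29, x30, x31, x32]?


Koszul resolution: beta_i(k)=C(n,i), n=32
sum_even C(32,i) = 2^(n-1) = 2^31 = 2147483648


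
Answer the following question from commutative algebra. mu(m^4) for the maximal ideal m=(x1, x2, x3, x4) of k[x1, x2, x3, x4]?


Graded Nakayama: mu(m^d) = dim_k (m^d/m^(d+1)) = #degree-4 monomials in 4 vars
C(n+d-1,d)=C(7,4)=35


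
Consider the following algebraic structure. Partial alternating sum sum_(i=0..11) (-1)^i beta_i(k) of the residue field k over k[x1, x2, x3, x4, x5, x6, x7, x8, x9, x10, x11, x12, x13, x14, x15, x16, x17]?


Koszul resolution: beta_i(k)=C(n,i), n=17
sum_(i=0..p) (-1)^i C(n,i) = (-1)^p C(n-1,p)
(-1)^11*C(16,11) = (-1)^11*4368 = -4368


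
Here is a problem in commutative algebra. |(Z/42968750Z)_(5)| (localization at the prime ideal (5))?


5-primary part: 42968750=5^9*22
Size=5^9=1953125


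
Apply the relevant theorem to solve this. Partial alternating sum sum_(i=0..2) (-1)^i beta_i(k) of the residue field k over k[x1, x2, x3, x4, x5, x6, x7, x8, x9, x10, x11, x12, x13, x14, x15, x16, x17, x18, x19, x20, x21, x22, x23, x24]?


Koszul resolution: beta_i(k)=C(n,i), n=24
sum_(i=0..p) (-1)^i C(n,i) = (-1)^p C(n-1,p)
(-1)^2*C(23,2) = (-1)^2*253 = 253


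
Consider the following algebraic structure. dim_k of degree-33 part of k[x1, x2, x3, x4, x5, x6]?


C(d+n-1,n-1)=C(38,5)=501942


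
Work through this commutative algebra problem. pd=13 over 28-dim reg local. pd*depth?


pd+depth=28
depth=28-13=15
pd*depth=13*15=195


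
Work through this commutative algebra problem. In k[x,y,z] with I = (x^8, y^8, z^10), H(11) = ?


Need i<8, j<8, k<10 with i+j+k=11.
For each i, j ranges over max(0,11-i-9)..min(7,11-i):
  i=0: j in [2,7] -> 6
  i=1: j in [1,7] -> 7
  i=2: j in [0,7] -> 8
  i=3: j in [0,7] -> 8
  i=4: j in [0,7] -> 8
  i=5: j in [0,6] -> 7
  i=6: j in [0,5] -> 6
  i=7: j in [0,4] -> 5
H(11) = 6+7+8+8+8+7+6+5 = 55


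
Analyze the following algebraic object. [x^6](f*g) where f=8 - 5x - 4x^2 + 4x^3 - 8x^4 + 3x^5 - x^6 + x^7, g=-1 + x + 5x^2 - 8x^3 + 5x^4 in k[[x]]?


[x^6] = sum a_i*b_j, i+j=6
  -4*5=-20
  4*-8=-32
  -8*5=-40
  3*1=3
  -1*-1=1
Sum=-88


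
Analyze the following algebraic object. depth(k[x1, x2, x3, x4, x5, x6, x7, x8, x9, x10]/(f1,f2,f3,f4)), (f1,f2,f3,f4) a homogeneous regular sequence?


depth(R)=10
depth(R/I)=10-4=6


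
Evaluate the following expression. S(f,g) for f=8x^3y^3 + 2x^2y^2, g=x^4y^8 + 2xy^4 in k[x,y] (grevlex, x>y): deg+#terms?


LT(f)=8x^3y^3, LT(g)=x^4y^8
lcm(LM)=x^4y^8
S(f,g) (scaled by 8 to clear denominators) = xy^5*f - 8*g = 2x^3y^7 - 16xy^4
2 terms, deg 10.
10+2=12


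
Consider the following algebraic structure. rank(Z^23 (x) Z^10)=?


rank(M(x)N) = rank(M)*rank(N)
23*10 = 230


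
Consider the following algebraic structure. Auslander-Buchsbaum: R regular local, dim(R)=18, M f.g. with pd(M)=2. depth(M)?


pd+depth=depth(R)=18
depth=18-2=16


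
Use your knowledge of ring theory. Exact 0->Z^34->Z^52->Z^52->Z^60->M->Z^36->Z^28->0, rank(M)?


Alt sum=0:
(-1)^0*34 + (-1)^1*52 + (-1)^2*52 + (-1)^3*60 + (-1)^4*? + (-1)^5*36 + (-1)^6*28=0
rank(M)=34


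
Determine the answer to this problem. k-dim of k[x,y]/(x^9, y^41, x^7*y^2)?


k[x,y]/I, I = (x^9, y^41, x^7*y^2)
Rect: 9x41=369. Corner: (9-7)x(41-2)=78.
dim = 369-78 = 291


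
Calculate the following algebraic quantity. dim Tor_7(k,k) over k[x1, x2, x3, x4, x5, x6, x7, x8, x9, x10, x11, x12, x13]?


Koszul: C(n,i)=C(13,7)=1716


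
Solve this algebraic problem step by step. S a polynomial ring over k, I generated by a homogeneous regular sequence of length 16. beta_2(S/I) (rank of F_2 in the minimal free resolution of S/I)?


Regular sequence => Koszul complex is the minimal free resolution.
Syz_1 minimally generated by Koszul relations f_i*e_j - f_j*e_i (i<j): mu(Syz_1) = beta_2 = C(m,2) = m(m-1)/2
m=16
16*15/2 = 120


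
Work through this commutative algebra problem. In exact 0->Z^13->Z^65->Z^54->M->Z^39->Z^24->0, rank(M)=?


Alt sum=0:
(-1)^0*13 + (-1)^1*65 + (-1)^2*54 + (-1)^3*? + (-1)^4*39 + (-1)^5*24=0
rank(M)=17


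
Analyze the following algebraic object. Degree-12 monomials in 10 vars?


C(d+n-1,n-1)=C(21,9)=293930


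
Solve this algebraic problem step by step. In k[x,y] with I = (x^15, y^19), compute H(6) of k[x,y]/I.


k[x,y], I = (x^15, y^19), d = 6
Need i < 15 and d-i < 19.
Range: 0 <= i <= 6.
H(6) = 7


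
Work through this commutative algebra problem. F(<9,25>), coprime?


gcd(9,25)=1 => F=ab-a-b=9*25-9-25=225-34=191


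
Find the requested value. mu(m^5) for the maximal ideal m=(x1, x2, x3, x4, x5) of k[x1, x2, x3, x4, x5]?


Graded Nakayama: mu(m^d) = dim_k (m^d/m^(d+1)) = #degree-5 monomials in 5 vars
C(n+d-1,d)=C(9,5)=126


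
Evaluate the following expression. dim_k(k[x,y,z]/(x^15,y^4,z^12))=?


Basis: x^iy^jz^k, i<15,j<4,k<12
15*4*12=720


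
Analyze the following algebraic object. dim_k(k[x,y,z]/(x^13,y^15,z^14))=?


Basis: x^iy^jz^k, i<13,j<15,k<14
13*15*14=2730


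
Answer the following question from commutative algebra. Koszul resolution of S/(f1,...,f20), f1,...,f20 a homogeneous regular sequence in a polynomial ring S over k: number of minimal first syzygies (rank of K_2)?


Regular sequence => Koszul complex is the minimal free resolution.
Syz_1 minimally generated by Koszul relations f_i*e_j - f_j*e_i (i<j): mu(Syz_1) = beta_2 = C(m,2) = m(m-1)/2
m=20
20*19/2 = 190


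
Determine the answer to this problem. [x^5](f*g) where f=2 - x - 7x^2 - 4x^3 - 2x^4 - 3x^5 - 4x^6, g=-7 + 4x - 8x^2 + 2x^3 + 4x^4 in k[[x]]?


[x^5] = sum a_i*b_j, i+j=5
  -1*4=-4
  -7*2=-14
  -4*-8=32
  -2*4=-8
  -3*-7=21
Sum=27


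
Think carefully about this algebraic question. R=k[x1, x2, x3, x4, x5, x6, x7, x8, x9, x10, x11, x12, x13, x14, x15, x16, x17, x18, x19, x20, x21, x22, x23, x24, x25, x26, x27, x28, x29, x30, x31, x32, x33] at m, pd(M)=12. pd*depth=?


pd+depth=33
depth=33-12=21
pd*depth=12*21=252


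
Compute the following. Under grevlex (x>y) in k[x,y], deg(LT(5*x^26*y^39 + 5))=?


LT: 5*x^26*y^39
deg_x=26, deg_y=39
Total=26+39=65


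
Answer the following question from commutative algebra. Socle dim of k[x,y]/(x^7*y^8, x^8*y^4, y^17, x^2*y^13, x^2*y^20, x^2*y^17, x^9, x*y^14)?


Socle = ann(m) = span of standard monomials u with x*u, y*u in I (staircase corners).
Redundant generators: x^2*y^20, x^2*y^17
Minimal generators: x^9, x^8*y^4, x^7*y^8, x^2*y^13, x*y^14, y^17
Corners: y^16, xy^13, x^6y^12, x^7y^7, x^8y^3
Socle dim=5


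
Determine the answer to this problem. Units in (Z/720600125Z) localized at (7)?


Local ring = Z/5764801Z.
phi(5764801) = 7^7*(7-1) = 4941258


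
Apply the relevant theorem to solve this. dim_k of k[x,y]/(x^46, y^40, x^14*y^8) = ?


k[x,y]/I, I = (x^46, y^40, x^14*y^8)
Rect: 46x40=1840. Corner: (46-14)x(40-8)=1024.
dim = 1840-1024 = 816


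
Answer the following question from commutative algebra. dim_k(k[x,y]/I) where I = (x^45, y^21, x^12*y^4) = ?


k[x,y]/I, I = (x^45, y^21, x^12*y^4)
Rect: 45x21=945. Corner: (45-12)x(21-4)=561.
dim = 945-561 = 384


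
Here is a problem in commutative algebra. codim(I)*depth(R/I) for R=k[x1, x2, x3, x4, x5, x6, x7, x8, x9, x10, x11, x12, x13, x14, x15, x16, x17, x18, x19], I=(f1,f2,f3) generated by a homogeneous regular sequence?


codim=3, depth=dim(R/I)=19-3=16
Product=3*16=48


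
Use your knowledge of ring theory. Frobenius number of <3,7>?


gcd(3,7)=1 => F=ab-a-b=3*7-3-7=21-10=11


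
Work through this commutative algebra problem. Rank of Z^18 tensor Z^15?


rank(M(x)N) = rank(M)*rank(N)
18*15 = 270


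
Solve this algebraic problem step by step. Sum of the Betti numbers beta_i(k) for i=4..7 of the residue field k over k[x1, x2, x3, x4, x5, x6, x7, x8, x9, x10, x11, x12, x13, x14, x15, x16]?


Koszul resolution: beta_i(k)=C(n,i), n=16
C(16,4)=1820, C(16,5)=4368, C(16,6)=8008, C(16,7)=11440
Sum=25636


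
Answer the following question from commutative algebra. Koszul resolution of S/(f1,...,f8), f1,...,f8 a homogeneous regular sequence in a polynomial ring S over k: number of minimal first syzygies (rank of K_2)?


Regular sequence => Koszul complex is the minimal free resolution.
Syz_1 minimally generated by Koszul relations f_i*e_j - f_j*e_i (i<j): mu(Syz_1) = beta_2 = C(m,2) = m(m-1)/2
m=8
8*7/2 = 28


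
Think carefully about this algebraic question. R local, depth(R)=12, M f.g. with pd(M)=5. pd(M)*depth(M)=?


pd+depth=12
depth=12-5=7
pd*depth=5*7=35


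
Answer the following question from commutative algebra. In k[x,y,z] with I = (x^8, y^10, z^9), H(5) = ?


Need i<8, j<10, k<9 with i+j+k=5.
For each i, j ranges over max(0,5-i-8)..min(9,5-i):
  i=0: j in [0,5] -> 6
  i=1: j in [0,4] -> 5
  i=2: j in [0,3] -> 4
  i=3: j in [0,2] -> 3
  i=4: j in [0,1] -> 2
  i=5: j in [0,0] -> 1
H(5) = 6+5+4+3+2+1 = 21


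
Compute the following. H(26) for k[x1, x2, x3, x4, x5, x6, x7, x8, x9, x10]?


C(d+n-1,n-1)=C(35,9)=70607460


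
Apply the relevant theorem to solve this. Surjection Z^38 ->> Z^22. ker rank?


rank(ker) = 38-22 = 16


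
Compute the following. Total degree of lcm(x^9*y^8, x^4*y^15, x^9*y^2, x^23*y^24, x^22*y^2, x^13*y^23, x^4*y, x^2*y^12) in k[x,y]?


lcm = componentwise max:
x: max(9,4,9,23,22,13,4,2)=23
y: max(8,15,2,24,2,23,1,12)=24
Total=23+24=47


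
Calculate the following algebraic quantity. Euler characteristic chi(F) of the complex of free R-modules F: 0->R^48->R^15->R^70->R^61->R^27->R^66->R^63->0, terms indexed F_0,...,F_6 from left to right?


chi = sum (-1)^i * rank:
(-1)^0*48=48
(-1)^1*15=-15
(-1)^2*70=70
(-1)^3*61=-61
(-1)^4*27=27
(-1)^5*66=-66
(-1)^6*63=63
chi=66


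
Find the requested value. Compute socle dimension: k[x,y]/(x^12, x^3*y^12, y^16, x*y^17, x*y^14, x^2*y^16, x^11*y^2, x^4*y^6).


Socle = ann(m) = span of standard monomials u with x*u, y*u in I (staircase corners).
Redundant generators: x*y^17, x^2*y^16
Minimal generators: x^12, x^11*y^2, x^4*y^6, x^3*y^12, x*y^14, y^16
Corners: y^15, x^2y^13, x^3y^11, x^10y^5, x^11y
Socle dim=5


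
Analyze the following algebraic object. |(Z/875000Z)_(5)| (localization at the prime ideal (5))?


5-primary part: 875000=5^6*56
Size=5^6=15625


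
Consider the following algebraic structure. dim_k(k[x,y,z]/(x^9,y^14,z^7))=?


Basis: x^iy^jz^k, i<9,j<14,k<7
9*14*7=882


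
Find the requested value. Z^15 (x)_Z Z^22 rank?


rank(M(x)N) = rank(M)*rank(N)
15*22 = 330


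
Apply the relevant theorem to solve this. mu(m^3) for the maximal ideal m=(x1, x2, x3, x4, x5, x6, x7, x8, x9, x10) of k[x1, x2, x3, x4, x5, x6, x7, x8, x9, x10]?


Graded Nakayama: mu(m^d) = dim_k (m^d/m^(d+1)) = #degree-3 monomials in 10 vars
C(n+d-1,d)=C(12,3)=220


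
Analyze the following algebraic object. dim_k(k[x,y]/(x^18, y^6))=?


Basis: x^i*y^j, i<18, j<6
18*6=108


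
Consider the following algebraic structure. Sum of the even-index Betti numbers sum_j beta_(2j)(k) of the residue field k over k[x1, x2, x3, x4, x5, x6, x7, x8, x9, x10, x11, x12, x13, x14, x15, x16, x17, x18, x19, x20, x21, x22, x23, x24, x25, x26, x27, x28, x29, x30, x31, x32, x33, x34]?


Koszul resolution: beta_i(k)=C(n,i), n=34
sum_even C(34,i) = 2^(n-1) = 2^33 = 8589934592


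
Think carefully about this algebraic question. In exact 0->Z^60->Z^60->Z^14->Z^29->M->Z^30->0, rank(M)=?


Alt sum=0:
(-1)^0*60 + (-1)^1*60 + (-1)^2*14 + (-1)^3*29 + (-1)^4*? + (-1)^5*30=0
rank(M)=45


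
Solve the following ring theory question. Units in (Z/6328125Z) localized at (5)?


Local ring = Z/78125Z.
phi(78125) = 5^6*(5-1) = 62500


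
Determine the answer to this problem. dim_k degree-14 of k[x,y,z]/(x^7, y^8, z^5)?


Need i<7, j<8, k<5 with i+j+k=14.
For each i, j ranges over max(0,14-i-4)..min(7,14-i):
  i=0: j in [10,7] -> 0
  i=1: j in [9,7] -> 0
  i=2: j in [8,7] -> 0
  i=3: j in [7,7] -> 1
  i=4: j in [6,7] -> 2
  i=5: j in [5,7] -> 3
  i=6: j in [4,7] -> 4
H(14) = 0+0+0+1+2+3+4 = 10


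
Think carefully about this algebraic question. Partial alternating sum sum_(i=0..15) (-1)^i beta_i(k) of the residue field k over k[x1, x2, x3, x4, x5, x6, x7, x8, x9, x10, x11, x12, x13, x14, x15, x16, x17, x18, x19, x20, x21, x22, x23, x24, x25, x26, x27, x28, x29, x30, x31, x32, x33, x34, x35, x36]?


Koszul resolution: beta_i(k)=C(n,i), n=36
sum_(i=0..p) (-1)^i C(n,i) = (-1)^p C(n-1,p)
(-1)^15*C(35,15) = (-1)^15*3247943160 = -3247943160


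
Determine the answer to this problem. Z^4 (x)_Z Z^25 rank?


rank(M(x)N) = rank(M)*rank(N)
4*25 = 100


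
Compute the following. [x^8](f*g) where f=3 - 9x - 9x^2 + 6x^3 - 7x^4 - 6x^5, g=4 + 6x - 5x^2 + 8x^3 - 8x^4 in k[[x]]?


[x^8] = sum a_i*b_j, i+j=8
  -7*-8=56
  -6*8=-48
Sum=8


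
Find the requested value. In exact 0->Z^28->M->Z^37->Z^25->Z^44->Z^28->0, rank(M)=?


Alt sum=0:
(-1)^0*28 + (-1)^1*? + (-1)^2*37 + (-1)^3*25 + (-1)^4*44 + (-1)^5*28=0
rank(M)=56


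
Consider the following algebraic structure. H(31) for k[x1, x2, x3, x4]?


C(d+n-1,n-1)=C(34,3)=5984


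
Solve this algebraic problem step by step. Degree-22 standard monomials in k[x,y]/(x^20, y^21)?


k[x,y], I = (x^20, y^21), d = 22
Need i < 20 and d-i < 21.
Range: 2 <= i <= 19.
H(22) = 18


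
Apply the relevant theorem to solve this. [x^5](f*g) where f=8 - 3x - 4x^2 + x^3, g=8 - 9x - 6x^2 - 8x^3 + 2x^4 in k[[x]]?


[x^5] = sum a_i*b_j, i+j=5
  -3*2=-6
  -4*-8=32
  1*-6=-6
Sum=20


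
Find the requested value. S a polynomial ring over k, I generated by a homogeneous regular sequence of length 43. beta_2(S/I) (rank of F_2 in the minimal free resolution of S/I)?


Regular sequence => Koszul complex is the minimal free resolution.
Syz_1 minimally generated by Koszul relations f_i*e_j - f_j*e_i (i<j): mu(Syz_1) = beta_2 = C(m,2) = m(m-1)/2
m=43
43*42/2 = 903


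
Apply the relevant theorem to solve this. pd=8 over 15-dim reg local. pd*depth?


pd+depth=15
depth=15-8=7
pd*depth=8*7=56


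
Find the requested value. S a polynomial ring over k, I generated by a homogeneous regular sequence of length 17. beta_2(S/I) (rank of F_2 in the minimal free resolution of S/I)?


Regular sequence => Koszul complex is the minimal free resolution.
Syz_1 minimally generated by Koszul relations f_i*e_j - f_j*e_i (i<j): mu(Syz_1) = beta_2 = C(m,2) = m(m-1)/2
m=17
17*16/2 = 136


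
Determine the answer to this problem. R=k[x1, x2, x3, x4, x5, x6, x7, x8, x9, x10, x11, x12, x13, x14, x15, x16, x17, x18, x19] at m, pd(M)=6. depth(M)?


pd+depth=depth(R)=19
depth=19-6=13


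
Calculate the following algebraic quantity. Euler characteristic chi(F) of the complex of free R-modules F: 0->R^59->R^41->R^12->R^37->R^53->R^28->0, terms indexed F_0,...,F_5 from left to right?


chi = sum (-1)^i * rank:
(-1)^0*59=59
(-1)^1*41=-41
(-1)^2*12=12
(-1)^3*37=-37
(-1)^4*53=53
(-1)^5*28=-28
chi=18


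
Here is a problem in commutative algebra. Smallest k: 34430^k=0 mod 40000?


34430^k mod 40000:
k=1: 34430
k=2: 24900
k=3: 27000
k=4: 10000
k=5: 20000
k=6: 0
First zero at k = 6


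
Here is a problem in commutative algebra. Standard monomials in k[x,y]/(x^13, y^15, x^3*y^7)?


k[x,y]/I, I = (x^13, y^15, x^3*y^7)
Rect: 13x15=195. Corner: (13-3)x(15-7)=80.
dim = 195-80 = 115


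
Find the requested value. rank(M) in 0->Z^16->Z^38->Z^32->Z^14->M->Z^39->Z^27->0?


Alt sum=0:
(-1)^0*16 + (-1)^1*38 + (-1)^2*32 + (-1)^3*14 + (-1)^4*? + (-1)^5*39 + (-1)^6*27=0
rank(M)=16


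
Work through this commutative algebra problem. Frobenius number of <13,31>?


gcd(13,31)=1 => F=ab-a-b=13*31-13-31=403-44=359


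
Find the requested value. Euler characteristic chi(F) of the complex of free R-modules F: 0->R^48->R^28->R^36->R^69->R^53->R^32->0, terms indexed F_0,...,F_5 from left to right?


chi = sum (-1)^i * rank:
(-1)^0*48=48
(-1)^1*28=-28
(-1)^2*36=36
(-1)^3*69=-69
(-1)^4*53=53
(-1)^5*32=-32
chi=8


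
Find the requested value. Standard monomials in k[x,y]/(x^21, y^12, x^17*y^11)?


k[x,y]/I, I = (x^21, y^12, x^17*y^11)
Rect: 21x12=252. Corner: (21-17)x(12-11)=4.
dim = 252-4 = 248


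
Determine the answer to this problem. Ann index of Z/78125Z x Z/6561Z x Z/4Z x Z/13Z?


Exponent = lcm of the cyclic orders; pairwise coprime => product.
5^7*3^8*2^2*13^1=78125*6561*4*13=26654062500


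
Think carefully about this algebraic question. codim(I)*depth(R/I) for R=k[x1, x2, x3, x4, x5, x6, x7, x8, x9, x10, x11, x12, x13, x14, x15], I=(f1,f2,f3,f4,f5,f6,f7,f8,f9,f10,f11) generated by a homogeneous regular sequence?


codim=11, depth=dim(R/I)=15-11=4
Product=11*4=44


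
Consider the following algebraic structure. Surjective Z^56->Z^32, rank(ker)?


rank(ker) = 56-32 = 24


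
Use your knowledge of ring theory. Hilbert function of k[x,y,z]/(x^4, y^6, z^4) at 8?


Need i<4, j<6, k<4 with i+j+k=8.
For each i, j ranges over max(0,8-i-3)..min(5,8-i):
  i=0: j in [5,5] -> 1
  i=1: j in [4,5] -> 2
  i=2: j in [3,5] -> 3
  i=3: j in [2,5] -> 4
H(8) = 1+2+3+4 = 10


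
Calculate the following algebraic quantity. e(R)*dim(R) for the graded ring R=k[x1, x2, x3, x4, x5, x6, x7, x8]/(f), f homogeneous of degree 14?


e(R)=deg(f)=14, dim(R)=8-1=7
e*dim=14*7=98


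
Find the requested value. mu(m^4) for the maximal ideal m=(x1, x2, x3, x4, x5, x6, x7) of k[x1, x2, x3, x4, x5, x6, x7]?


Graded Nakayama: mu(m^d) = dim_k (m^d/m^(d+1)) = #degree-4 monomials in 7 vars
C(n+d-1,d)=C(10,4)=210


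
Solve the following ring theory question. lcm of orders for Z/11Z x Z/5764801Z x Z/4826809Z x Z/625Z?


Exponent = lcm of the cyclic orders; pairwise coprime => product.
11^1*7^8*13^6*5^4=11*5764801*4826809*625=191300954281311875


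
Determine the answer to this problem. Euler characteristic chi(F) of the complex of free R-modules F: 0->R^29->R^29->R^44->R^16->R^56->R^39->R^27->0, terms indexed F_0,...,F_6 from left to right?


chi = sum (-1)^i * rank:
(-1)^0*29=29
(-1)^1*29=-29
(-1)^2*44=44
(-1)^3*16=-16
(-1)^4*56=56
(-1)^5*39=-39
(-1)^6*27=27
chi=72


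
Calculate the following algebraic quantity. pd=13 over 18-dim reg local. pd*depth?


pd+depth=18
depth=18-13=5
pd*depth=13*5=65


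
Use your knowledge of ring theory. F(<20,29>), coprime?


gcd(20,29)=1 => F=ab-a-b=20*29-20-29=580-49=531


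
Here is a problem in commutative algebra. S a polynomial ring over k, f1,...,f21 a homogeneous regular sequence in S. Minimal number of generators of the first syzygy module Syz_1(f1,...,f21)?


Regular sequence => Koszul complex is the minimal free resolution.
Syz_1 minimally generated by Koszul relations f_i*e_j - f_j*e_i (i<j): mu(Syz_1) = beta_2 = C(m,2) = m(m-1)/2
m=21
21*20/2 = 210


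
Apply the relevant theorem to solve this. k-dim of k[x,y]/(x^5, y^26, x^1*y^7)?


k[x,y]/I, I = (x^5, y^26, x^1*y^7)
Rect: 5x26=130. Corner: (5-1)x(26-7)=76.
dim = 130-76 = 54


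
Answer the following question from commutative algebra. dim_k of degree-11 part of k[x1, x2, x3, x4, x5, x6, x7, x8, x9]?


C(d+n-1,n-1)=C(19,8)=75582


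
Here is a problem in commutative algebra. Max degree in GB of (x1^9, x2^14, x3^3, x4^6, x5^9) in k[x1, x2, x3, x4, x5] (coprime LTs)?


Pure powers, coprime LTs => already GB.
Degrees: 9, 14, 3, 6, 9
Max=14


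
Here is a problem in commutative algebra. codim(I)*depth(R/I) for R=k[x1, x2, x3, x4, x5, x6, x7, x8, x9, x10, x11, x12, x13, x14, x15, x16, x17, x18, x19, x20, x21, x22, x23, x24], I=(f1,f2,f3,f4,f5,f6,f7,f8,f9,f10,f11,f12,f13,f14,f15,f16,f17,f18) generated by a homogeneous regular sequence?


codim=18, depth=dim(R/I)=24-18=6
Product=18*6=108


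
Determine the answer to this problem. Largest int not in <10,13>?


gcd(10,13)=1 => F=ab-a-b=10*13-10-13=130-23=107


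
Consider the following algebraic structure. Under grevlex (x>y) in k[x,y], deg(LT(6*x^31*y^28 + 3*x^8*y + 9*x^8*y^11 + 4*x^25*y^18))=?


LT: 6*x^31*y^28
deg_x=31, deg_y=28
Total=31+28=59


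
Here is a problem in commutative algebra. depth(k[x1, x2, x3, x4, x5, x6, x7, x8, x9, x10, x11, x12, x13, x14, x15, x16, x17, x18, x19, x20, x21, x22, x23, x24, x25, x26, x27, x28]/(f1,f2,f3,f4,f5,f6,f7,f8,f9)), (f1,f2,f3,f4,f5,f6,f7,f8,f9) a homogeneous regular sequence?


depth(R)=28
depth(R/I)=28-9=19


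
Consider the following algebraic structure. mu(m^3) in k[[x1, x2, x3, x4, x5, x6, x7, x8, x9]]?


C(n+d-1,d)=C(11,3)=165


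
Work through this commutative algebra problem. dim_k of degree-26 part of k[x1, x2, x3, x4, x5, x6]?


C(d+n-1,n-1)=C(31,5)=169911


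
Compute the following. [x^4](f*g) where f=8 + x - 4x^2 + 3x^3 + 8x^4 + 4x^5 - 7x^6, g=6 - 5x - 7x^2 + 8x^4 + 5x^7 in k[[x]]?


[x^4] = sum a_i*b_j, i+j=4
  8*8=64
  -4*-7=28
  3*-5=-15
  8*6=48
Sum=125


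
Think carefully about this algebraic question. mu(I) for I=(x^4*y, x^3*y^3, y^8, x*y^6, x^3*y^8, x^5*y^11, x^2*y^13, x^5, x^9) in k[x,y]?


Remove redundant (divisible by others).
x^2*y^13 redundant.
x^5*y^11 redundant.
x^3*y^8 redundant.
x^9 redundant.
Min: x^5, x^4*y, x^3*y^3, x*y^6, y^8
Count=5


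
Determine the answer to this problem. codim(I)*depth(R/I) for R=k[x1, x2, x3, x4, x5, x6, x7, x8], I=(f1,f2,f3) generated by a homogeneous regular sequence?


codim=3, depth=dim(R/I)=8-3=5
Product=3*5=15


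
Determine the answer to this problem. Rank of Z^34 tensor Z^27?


rank(M(x)N) = rank(M)*rank(N)
34*27 = 918


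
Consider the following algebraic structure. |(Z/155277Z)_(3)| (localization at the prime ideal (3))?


3-primary part: 155277=3^7*71
Size=3^7=2187


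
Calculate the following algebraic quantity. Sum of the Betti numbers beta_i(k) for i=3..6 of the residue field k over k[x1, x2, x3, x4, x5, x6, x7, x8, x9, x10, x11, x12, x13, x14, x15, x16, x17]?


Koszul resolution: beta_i(k)=C(n,i), n=17
C(17,3)=680, C(17,4)=2380, C(17,5)=6188, C(17,6)=12376
Sum=21624


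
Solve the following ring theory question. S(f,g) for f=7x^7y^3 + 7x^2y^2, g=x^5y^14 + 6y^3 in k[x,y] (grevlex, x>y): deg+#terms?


LT(f)=7x^7y^3, LT(g)=x^5y^14
lcm(LM)=x^7y^14
S(f,g) (scaled by 7 to clear denominators) = y^11*f - 7x^2*g = 7x^2y^13 - 42x^2y^3
2 terms, deg 15.
15+2=17


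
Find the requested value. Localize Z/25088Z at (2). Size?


2-primary part: 25088=2^9*49
Size=2^9=512


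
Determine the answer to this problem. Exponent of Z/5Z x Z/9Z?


Exponent = lcm of the cyclic orders; pairwise coprime => product.
5^1*3^2=5*9=45


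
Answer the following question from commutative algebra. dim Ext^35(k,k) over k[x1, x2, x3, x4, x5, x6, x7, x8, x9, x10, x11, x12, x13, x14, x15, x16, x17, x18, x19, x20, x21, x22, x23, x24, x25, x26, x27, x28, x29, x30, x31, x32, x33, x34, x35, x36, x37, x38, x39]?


C(n,i)=C(39,35)=82251


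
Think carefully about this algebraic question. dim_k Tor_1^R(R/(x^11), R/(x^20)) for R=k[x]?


Tor_1(R/I,R/J)=(I cap J)/IJ=(x^20)/(x^31)
dim=31-20=min(11,20)=11


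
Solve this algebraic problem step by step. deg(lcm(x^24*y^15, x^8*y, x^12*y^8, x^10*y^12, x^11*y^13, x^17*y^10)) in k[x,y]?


lcm = componentwise max:
x: max(24,8,12,10,11,17)=24
y: max(15,1,8,12,13,10)=15
Total=24+15=39


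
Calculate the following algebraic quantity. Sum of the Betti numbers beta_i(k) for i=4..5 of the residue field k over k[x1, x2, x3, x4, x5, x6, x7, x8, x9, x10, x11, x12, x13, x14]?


Koszul resolution: beta_i(k)=C(n,i), n=14
C(14,4)=1001, C(14,5)=2002
Sum=3003


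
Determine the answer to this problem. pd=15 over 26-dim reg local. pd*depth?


pd+depth=26
depth=26-15=11
pd*depth=15*11=165


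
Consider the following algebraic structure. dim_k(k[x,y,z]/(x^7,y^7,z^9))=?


Basis: x^iy^jz^k, i<7,j<7,k<9
7*7*9=441


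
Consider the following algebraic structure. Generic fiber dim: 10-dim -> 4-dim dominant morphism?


dim(fiber)=dim(X)-dim(Y)=10-4=6


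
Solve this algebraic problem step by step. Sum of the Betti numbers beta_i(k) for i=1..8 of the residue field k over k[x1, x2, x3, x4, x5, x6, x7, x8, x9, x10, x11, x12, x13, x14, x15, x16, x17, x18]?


Koszul resolution: beta_i(k)=C(n,i), n=18
C(18,1)=18, C(18,2)=153, C(18,3)=816, C(18,4)=3060, C(18,5)=8568, C(18,6)=18564, C(18,7)=31824, C(18,8)=43758
Sum=106761


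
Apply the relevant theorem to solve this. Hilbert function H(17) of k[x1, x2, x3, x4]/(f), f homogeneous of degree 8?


C(20,3)-C(12,3)=1140-220=920


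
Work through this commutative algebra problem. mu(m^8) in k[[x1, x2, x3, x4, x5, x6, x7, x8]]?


C(n+d-1,d)=C(15,8)=6435


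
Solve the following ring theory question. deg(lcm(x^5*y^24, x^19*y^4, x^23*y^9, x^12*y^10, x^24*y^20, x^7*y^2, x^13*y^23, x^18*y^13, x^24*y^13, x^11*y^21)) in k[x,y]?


lcm = componentwise max:
x: max(5,19,23,12,24,7,13,18,24,11)=24
y: max(24,4,9,10,20,2,23,13,13,21)=24
Total=24+24=48


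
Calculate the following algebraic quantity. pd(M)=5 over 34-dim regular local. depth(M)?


pd+depth=depth(R)=34
depth=34-5=29


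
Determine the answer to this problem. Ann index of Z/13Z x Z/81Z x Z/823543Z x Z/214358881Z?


Exponent = lcm of the cyclic orders; pairwise coprime => product.
13^1*3^4*7^7*11^8=13*81*823543*214358881=185890044999958299


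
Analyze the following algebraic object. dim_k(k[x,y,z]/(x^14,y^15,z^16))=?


Basis: x^iy^jz^k, i<14,j<15,k<16
14*15*16=3360


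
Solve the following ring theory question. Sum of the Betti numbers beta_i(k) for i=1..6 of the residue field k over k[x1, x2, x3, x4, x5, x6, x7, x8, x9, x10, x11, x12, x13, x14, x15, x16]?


Koszul resolution: beta_i(k)=C(n,i), n=16
C(16,1)=16, C(16,2)=120, C(16,3)=560, C(16,4)=1820, C(16,5)=4368, C(16,6)=8008
Sum=14892


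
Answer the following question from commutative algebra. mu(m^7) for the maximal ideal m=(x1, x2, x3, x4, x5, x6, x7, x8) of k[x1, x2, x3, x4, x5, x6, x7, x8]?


Graded Nakayama: mu(m^d) = dim_k (m^d/m^(d+1)) = #degree-7 monomials in 8 vars
C(n+d-1,d)=C(14,7)=3432


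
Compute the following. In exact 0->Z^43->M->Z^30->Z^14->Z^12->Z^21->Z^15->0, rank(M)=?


Alt sum=0:
(-1)^0*43 + (-1)^1*? + (-1)^2*30 + (-1)^3*14 + (-1)^4*12 + (-1)^5*21 + (-1)^6*15=0
rank(M)=65


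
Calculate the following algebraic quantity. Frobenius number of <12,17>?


gcd(12,17)=1 => F=ab-a-b=12*17-12-17=204-29=175


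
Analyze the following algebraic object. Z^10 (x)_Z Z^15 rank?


rank(M(x)N) = rank(M)*rank(N)
10*15 = 150


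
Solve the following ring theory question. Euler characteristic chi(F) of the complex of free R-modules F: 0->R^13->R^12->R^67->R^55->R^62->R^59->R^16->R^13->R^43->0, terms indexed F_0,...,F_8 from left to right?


chi = sum (-1)^i * rank:
(-1)^0*13=13
(-1)^1*12=-12
(-1)^2*67=67
(-1)^3*55=-55
(-1)^4*62=62
(-1)^5*59=-59
(-1)^6*16=16
(-1)^7*13=-13
(-1)^8*43=43
chi=62


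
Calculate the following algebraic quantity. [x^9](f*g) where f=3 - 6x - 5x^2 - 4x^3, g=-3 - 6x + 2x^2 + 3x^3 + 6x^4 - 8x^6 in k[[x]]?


[x^9] = sum a_i*b_j, i+j=9
  -4*-8=32
Sum=32


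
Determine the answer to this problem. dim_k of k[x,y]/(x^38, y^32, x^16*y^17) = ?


k[x,y]/I, I = (x^38, y^32, x^16*y^17)
Rect: 38x32=1216. Corner: (38-16)x(32-17)=330.
dim = 1216-330 = 886


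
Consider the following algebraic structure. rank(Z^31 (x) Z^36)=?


rank(M(x)N) = rank(M)*rank(N)
31*36 = 1116


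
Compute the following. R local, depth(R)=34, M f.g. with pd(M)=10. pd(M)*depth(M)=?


pd+depth=34
depth=34-10=24
pd*depth=10*24=240


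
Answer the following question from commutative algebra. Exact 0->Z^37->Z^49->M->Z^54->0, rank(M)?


Alt sum=0:
(-1)^0*37 + (-1)^1*49 + (-1)^2*? + (-1)^3*54=0
rank(M)=66


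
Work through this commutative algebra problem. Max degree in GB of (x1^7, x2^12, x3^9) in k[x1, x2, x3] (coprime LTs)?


Pure powers, coprime LTs => already GB.
Degrees: 7, 12, 9
Max=12


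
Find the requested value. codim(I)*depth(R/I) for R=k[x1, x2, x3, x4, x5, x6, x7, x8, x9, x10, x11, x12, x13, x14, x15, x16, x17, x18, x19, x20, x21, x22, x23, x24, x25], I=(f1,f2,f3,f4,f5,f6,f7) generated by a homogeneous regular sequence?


codim=7, depth=dim(R/I)=25-7=18
Product=7*18=126


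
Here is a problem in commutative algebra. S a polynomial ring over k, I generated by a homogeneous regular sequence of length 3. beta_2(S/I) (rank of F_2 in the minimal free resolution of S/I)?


Regular sequence => Koszul complex is the minimal free resolution.
Syz_1 minimally generated by Koszul relations f_i*e_j - f_j*e_i (i<j): mu(Syz_1) = beta_2 = C(m,2) = m(m-1)/2
m=3
3*2/2 = 3


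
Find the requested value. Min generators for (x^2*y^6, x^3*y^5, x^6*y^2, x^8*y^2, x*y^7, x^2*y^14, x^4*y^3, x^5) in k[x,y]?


Remove redundant (divisible by others).
x^2*y^14 redundant.
x^8*y^2 redundant.
x^6*y^2 redundant.
Min: x^5, x^4*y^3, x^3*y^5, x^2*y^6, x*y^7
Count=5


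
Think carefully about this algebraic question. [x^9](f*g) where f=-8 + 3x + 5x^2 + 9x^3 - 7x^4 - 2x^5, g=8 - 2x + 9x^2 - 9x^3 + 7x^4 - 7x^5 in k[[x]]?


[x^9] = sum a_i*b_j, i+j=9
  -7*-7=49
  -2*7=-14
Sum=35


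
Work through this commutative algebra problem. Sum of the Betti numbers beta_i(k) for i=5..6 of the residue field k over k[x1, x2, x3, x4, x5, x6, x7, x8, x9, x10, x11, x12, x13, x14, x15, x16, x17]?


Koszul resolution: beta_i(k)=C(n,i), n=17
C(17,5)=6188, C(17,6)=12376
Sum=18564


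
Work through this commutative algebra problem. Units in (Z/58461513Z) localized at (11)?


Local ring = Z/19487171Z.
phi(19487171) = 11^6*(11-1) = 17715610


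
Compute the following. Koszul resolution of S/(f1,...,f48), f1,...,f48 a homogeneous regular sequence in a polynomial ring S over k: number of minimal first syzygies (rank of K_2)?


Regular sequence => Koszul complex is the minimal free resolution.
Syz_1 minimally generated by Koszul relations f_i*e_j - f_j*e_i (i<j): mu(Syz_1) = beta_2 = C(m,2) = m(m-1)/2
m=48
48*47/2 = 1128


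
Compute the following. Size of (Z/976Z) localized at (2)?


2-primary part: 976=2^4*61
Size=2^4=16


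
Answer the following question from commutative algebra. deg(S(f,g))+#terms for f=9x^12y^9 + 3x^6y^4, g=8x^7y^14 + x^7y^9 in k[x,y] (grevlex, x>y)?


LT(f)=9x^12y^9, LT(g)=8x^7y^14
lcm(LM)=x^12y^14
S(f,g) (scaled by 72 to clear denominators) = 8y^5*f - 9x^5*g = -9x^12y^9 + 24x^6y^9
2 terms, deg 21.
21+2=23


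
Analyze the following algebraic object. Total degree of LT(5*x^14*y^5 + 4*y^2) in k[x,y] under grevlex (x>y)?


LT: 5*x^14*y^5
deg_x=14, deg_y=5
Total=14+5=19


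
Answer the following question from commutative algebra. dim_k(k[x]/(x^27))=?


Basis: 1,x,...,x^26
dim=27


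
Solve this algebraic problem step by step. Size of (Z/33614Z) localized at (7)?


7-primary part: 33614=7^5*2
Size=7^5=16807


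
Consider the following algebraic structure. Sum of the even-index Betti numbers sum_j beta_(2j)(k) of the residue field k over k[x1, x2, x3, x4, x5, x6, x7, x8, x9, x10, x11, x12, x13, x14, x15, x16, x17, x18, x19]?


Koszul resolution: beta_i(k)=C(n,i), n=19
sum_even C(19,i) = 2^(n-1) = 2^18 = 262144


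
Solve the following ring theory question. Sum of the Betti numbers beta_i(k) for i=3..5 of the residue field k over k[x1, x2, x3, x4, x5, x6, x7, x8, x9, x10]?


Koszul resolution: beta_i(k)=C(n,i), n=10
C(10,3)=120, C(10,4)=210, C(10,5)=252
Sum=582


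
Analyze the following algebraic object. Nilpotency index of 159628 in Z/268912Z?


159628^k mod 268912:
k=1: 159628
k=2: 72912
k=3: 16464
k=4: 38416
k=5: 0
First zero at k = 5


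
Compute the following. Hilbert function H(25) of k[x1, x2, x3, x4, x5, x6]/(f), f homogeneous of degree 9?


C(30,5)-C(21,5)=142506-20349=122157


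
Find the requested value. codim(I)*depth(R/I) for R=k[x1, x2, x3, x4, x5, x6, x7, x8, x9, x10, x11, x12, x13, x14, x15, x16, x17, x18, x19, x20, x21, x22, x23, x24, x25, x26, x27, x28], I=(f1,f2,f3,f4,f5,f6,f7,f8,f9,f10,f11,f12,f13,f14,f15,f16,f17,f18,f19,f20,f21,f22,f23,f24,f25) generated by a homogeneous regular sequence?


codim=25, depth=dim(R/I)=28-25=3
Product=25*3=75


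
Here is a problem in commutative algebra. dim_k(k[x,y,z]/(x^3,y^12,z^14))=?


Basis: x^iy^jz^k, i<3,j<12,k<14
3*12*14=504


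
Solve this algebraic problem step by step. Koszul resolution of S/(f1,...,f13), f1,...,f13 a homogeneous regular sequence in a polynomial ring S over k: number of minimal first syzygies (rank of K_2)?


Regular sequence => Koszul complex is the minimal free resolution.
Syz_1 minimally generated by Koszul relations f_i*e_j - f_j*e_i (i<j): mu(Syz_1) = beta_2 = C(m,2) = m(m-1)/2
m=13
13*12/2 = 78


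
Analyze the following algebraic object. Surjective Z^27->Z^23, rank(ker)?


rank(ker) = 27-23 = 4


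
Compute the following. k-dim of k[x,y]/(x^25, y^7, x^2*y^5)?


k[x,y]/I, I = (x^25, y^7, x^2*y^5)
Rect: 25x7=175. Corner: (25-2)x(7-5)=46.
dim = 175-46 = 129


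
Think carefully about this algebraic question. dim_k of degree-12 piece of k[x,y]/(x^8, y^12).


k[x,y], I = (x^8, y^12), d = 12
Need i < 8 and d-i < 12.
Range: 1 <= i <= 7.
H(12) = 7


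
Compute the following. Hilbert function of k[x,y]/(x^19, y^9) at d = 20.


k[x,y], I = (x^19, y^9), d = 20
Need i < 19 and d-i < 9.
Range: 12 <= i <= 18.
H(20) = 7


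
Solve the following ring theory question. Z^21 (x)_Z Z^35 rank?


rank(M(x)N) = rank(M)*rank(N)
21*35 = 735


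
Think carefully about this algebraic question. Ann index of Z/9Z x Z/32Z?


Exponent = lcm of the cyclic orders; pairwise coprime => product.
3^2*2^5=9*32=288


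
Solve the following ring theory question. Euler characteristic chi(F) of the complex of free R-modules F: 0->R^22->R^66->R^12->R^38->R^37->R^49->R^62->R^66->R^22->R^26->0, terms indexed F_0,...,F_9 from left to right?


chi = sum (-1)^i * rank:
(-1)^0*22=22
(-1)^1*66=-66
(-1)^2*12=12
(-1)^3*38=-38
(-1)^4*37=37
(-1)^5*49=-49
(-1)^6*62=62
(-1)^7*66=-66
(-1)^8*22=22
(-1)^9*26=-26
chi=-90


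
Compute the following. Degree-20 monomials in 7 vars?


C(d+n-1,n-1)=C(26,6)=230230


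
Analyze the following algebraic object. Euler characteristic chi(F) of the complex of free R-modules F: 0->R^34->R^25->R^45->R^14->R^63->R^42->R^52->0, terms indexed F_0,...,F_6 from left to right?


chi = sum (-1)^i * rank:
(-1)^0*34=34
(-1)^1*25=-25
(-1)^2*45=45
(-1)^3*14=-14
(-1)^4*63=63
(-1)^5*42=-42
(-1)^6*52=52
chi=113


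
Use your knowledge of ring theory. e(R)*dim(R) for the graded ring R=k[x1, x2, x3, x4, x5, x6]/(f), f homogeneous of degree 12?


e(R)=deg(f)=12, dim(R)=6-1=5
e*dim=12*5=60


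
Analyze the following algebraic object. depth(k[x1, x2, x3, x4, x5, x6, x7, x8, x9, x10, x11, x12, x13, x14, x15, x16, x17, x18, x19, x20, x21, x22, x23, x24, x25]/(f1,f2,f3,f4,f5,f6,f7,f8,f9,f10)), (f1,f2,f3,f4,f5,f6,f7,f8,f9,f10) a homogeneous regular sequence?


depth(R)=25
depth(R/I)=25-10=15


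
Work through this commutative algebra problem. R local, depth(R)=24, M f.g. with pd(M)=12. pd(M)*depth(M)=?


pd+depth=24
depth=24-12=12
pd*depth=12*12=144


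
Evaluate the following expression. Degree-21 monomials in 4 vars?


C(d+n-1,n-1)=C(24,3)=2024


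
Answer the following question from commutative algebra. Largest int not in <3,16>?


gcd(3,16)=1 => F=ab-a-b=3*16-3-16=48-19=29


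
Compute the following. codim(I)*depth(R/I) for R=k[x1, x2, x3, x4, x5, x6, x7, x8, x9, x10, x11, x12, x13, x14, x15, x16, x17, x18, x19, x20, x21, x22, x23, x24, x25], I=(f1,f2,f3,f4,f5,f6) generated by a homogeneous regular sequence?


codim=6, depth=dim(R/I)=25-6=19
Product=6*19=114


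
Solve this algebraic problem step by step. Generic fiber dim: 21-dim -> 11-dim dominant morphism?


dim(fiber)=dim(X)-dim(Y)=21-11=10


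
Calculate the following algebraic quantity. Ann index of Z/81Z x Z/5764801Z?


Exponent = lcm of the cyclic orders; pairwise coprime => product.
3^4*7^8=81*5764801=466948881


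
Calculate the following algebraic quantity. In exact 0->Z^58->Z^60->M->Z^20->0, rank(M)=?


Alt sum=0:
(-1)^0*58 + (-1)^1*60 + (-1)^2*? + (-1)^3*20=0
rank(M)=22


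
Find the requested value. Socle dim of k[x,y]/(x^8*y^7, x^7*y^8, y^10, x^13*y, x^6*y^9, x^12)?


Socle = ann(m) = span of standard monomials u with x*u, y*u in I (staircase corners).
Redundant generators: x^13*y
Minimal generators: x^12, x^8*y^7, x^7*y^8, x^6*y^9, y^10
Corners: x^5y^9, x^6y^8, x^7y^7, x^11y^6
Socle dim=4


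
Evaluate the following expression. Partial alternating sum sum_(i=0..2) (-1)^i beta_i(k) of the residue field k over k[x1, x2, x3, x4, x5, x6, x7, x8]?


Koszul resolution: beta_i(k)=C(n,i), n=8
sum_(i=0..p) (-1)^i C(n,i) = (-1)^p C(n-1,p)
(-1)^2*C(7,2) = (-1)^2*21 = 21


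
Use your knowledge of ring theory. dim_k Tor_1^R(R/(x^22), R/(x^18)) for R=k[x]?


Tor_1(R/I,R/J)=(I cap J)/IJ=(x^22)/(x^40)
dim=40-22=min(22,18)=18
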